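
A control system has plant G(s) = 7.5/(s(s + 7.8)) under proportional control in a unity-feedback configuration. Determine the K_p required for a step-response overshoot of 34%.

K_p = 19.2

From %OS = 100·exp(−πζ/√(1−ζ²)) = 34%, ζ = −ln(0.34)/√(π²+ln²(0.34)) = 0.3248.
Characteristic equation s² + 7.8s + 7.5K_p = 0 gives ζ = 7.8/(2√(7.5K_p)).
Setting ζ = 0.3248: √(7.5K_p) = 7.8/(2·0.3248) = 12.01, so K_p = 144.2/7.5 = 19.2.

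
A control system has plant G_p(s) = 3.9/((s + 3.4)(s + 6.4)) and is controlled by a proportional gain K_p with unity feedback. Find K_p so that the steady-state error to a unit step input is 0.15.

K_p = 31.6

The loop is type 0, so e_ss(step) = 1/(1 + K_pos) with K_pos = K_p·G_p(0).
G_p(0) = 0.1792. Require 1/(1 + K_p·0.1792) = 0.15, so 1 + 0.1792·K_p = 6.667.
K_p = (6.667 − 1)/0.1792 = 31.6.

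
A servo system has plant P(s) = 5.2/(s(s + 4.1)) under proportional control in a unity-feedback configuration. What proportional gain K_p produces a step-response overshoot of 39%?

From %OS = 100·exp(−πζ/√(1−ζ²)) = 39%, ζ = −ln(0.39)/√(π²+ln²(0.39)) = 0.2871.
Characteristic equation s² + 4.1s + 5.2K_p = 0 gives ζ = 4.1/(2√(5.2K_p)).
Setting ζ = 0.2871: √(5.2K_p) = 4.1/(2·0.2871) = 7.14, so K_p = 50.98/5.2 = 9.8.

K_p = 9.8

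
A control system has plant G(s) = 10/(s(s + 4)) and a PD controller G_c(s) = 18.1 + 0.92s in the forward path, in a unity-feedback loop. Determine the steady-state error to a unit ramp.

0.0221

The loop has one pole at the origin (type 1). Velocity error constant K_v = lim_{s→0} s·G_c(s)G(s) = 18.1·10/4 = 45.25.
Steady-state error to a unit ramp: e_ss = 1/K_v = 0.0221.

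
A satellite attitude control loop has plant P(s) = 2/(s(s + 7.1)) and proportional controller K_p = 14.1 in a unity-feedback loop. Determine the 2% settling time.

The closed-loop denominator s² + 7.1s + 28.2 gives ω_n = √28.2 = 5.31 and ζ = 7.1/(2ω_n) = 0.6685.
2% settling time T_s ≈ 4/(ζω_n) = 4/3.55 = 1.13 s.

T_s ≈ 1.13 s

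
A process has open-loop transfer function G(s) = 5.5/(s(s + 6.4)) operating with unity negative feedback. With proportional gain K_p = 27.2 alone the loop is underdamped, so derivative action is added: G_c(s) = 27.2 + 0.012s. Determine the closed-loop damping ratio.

ζ = 0.264

Forward path: (27.2 + 0.012s)·5.5/(s(s+6.4)). The closed-loop characteristic equation is s² + (6.4 + 5.5·0.012)s + 5.5·27.2 = 0.
That is s² + 6.466s + 149.6 = 0, so ω_n = 12.23 rad/s and ζ = 6.466/(2·12.23) = 0.2643.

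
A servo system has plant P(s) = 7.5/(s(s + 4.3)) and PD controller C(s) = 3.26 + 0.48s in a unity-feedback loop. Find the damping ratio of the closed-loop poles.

Forward path: (3.26 + 0.48s)·7.5/(s(s+4.3)). The closed-loop characteristic equation is s² + (4.3 + 7.5·0.48)s + 7.5·3.26 = 0.
That is s² + 7.9s + 24.45 = 0, so ω_n = 4.945 rad/s and ζ = 7.9/(2·4.945) = 0.7988.

ζ = 0.799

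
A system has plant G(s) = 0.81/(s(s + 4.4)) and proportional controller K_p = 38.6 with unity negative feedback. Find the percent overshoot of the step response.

26.1%

From 1 + K_pG(s) = 0: s² + 4.4s + 31.27 = 0 ⇒ ω_n = 5.592, ζ = 0.3934.
%OS = 100·exp(−πζ/√(1−ζ²)) = 100·exp(−π·0.3934/√0.8452) = 26.1%.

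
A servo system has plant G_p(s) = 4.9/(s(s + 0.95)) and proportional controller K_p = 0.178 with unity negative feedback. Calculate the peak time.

T_p = 3.91 s

The closed-loop denominator s² + 0.95s + 0.8722 gives ω_n = √0.8722 = 0.9339 and ζ = 0.95/(2ω_n) = 0.5086.
Damped frequency ω_d = ω_n√(1−ζ²) = 0.8041 rad/s, so peak time T_p = π/ω_d = 3.91 s.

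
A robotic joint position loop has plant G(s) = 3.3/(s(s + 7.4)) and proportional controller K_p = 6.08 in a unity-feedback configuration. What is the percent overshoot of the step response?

1%

From 1 + K_pG(s) = 0: s² + 7.4s + 20.06 = 0 ⇒ ω_n = 4.479, ζ = 0.826.
%OS = 100·exp(−πζ/√(1−ζ²)) = 100·exp(−π·0.826/√0.3177) = 1%.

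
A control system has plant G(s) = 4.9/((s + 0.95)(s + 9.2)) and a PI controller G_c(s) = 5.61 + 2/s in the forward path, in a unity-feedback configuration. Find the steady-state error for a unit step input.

0

The open loop G_c(s)G(s) has a pole at the origin (type 1), so the static position error constant is infinite and e_ss = 1/(1+∞) = 0.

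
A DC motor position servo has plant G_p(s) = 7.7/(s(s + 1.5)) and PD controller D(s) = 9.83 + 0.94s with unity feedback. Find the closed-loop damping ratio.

Forward path: (9.83 + 0.94s)·7.7/(s(s+1.5)). The closed-loop characteristic equation is s² + (1.5 + 7.7·0.94)s + 7.7·9.83 = 0.
That is s² + 8.738s + 75.69 = 0, so ω_n = 8.7 rad/s and ζ = 8.738/(2·8.7) = 0.5022.

ζ = 0.502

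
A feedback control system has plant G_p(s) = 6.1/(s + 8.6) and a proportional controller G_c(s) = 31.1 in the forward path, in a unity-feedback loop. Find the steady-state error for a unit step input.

0.0434

The loop is type 0. Static position error constant K_pos = G_c(0)·G_p(0) = 31.1·0.7093 = 22.06.
Steady-state error to a unit step: e_ss = 1/(1+K_pos) = 1/23.06 = 0.0434.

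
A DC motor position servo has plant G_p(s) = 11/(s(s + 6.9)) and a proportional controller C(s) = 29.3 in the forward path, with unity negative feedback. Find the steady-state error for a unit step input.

The open loop C(s)G_p(s) has a pole at the origin (type 1), so the static position error constant is infinite and e_ss = 1/(1+∞) = 0.

0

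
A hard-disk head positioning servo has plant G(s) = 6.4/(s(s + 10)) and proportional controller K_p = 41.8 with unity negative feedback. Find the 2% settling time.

From 1 + K_pG(s) = 0: s² + 10s + 267.5 = 0 ⇒ ω_n = 16.36, ζ = 0.3057.
2% settling time T_s ≈ 4/(ζω_n) = 4/5 = 0.8 s.

T_s ≈ 0.8 s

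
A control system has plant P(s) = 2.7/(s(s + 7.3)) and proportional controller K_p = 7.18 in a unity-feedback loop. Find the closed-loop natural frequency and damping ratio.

ω_n = 4.4 rad/s, ζ = 0.829

With unity feedback the closed-loop characteristic equation is s² + 7.3s + 7.18·2.7 = s² + 7.3s + 19.39 = 0.
Matching s² + 2ζω_n s + ω_n²: ω_n = √19.39 = 4.403 rad/s and 2ζω_n = 7.3, so ζ = 7.3/(2·4.403) = 0.829.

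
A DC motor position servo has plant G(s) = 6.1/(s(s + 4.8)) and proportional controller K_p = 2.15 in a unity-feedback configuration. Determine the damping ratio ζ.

ζ = 0.663

1 + K_p·G(s) = 0 gives s² + 4.8s + 13.11 = 0.
Matching s² + 2ζω_n s + ω_n²: ω_n = √13.11 = 3.621 rad/s and 2ζω_n = 4.8, so ζ = 4.8/(2·3.621) = 0.663.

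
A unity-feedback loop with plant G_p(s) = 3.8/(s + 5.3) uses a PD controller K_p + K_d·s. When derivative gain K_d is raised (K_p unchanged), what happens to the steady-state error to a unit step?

unchanged

At s = 0 the derivative term contributes nothing: C(0) = K_p regardless of K_d, so K_pos = K_p·G_p(0) and e_ss are unchanged.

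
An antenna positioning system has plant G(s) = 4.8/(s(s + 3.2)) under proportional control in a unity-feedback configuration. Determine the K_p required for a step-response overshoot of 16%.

K_p = 2.1

From %OS = 100·exp(−πζ/√(1−ζ²)) = 16%, ζ = −ln(0.16)/√(π²+ln²(0.16)) = 0.5039.
Characteristic equation s² + 3.2s + 4.8K_p = 0 gives ζ = 3.2/(2√(4.8K_p)).
Setting ζ = 0.5039: √(4.8K_p) = 3.2/(2·0.5039) = 3.175, so K_p = 10.08/4.8 = 2.1.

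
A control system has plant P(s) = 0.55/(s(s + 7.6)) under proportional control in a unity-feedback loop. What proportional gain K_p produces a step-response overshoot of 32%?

From %OS = 100·exp(−πζ/√(1−ζ²)) = 32%, ζ = −ln(0.32)/√(π²+ln²(0.32)) = 0.341.
Characteristic equation s² + 7.6s + 0.55K_p = 0 gives ζ = 7.6/(2√(0.55K_p)).
Setting ζ = 0.341: √(0.55K_p) = 7.6/(2·0.341) = 11.15, so K_p = 124.2/0.55 = 226.

K_p = 226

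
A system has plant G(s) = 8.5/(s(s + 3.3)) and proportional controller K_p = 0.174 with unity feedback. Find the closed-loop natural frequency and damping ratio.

The closed-loop denominator is s(s+3.3) + 0.174·8.5 = s² + 3.3s + 1.479.
Matching s² + 2ζω_n s + ω_n²: ω_n = √1.479 = 1.216 rad/s and 2ζω_n = 3.3, so ζ = 3.3/(2·1.216) = 1.36.

ω_n = 1.22 rad/s, ζ = 1.36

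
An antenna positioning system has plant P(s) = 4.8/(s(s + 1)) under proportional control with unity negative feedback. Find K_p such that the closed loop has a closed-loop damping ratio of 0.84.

K_p = 0.0738

Closed-loop characteristic equation: s² + 1s + K_p·4.8 = 0.
So ω_n = √(4.8K_p) and 2ζω_n = 1, giving ζ = 1/(2√(4.8K_p)).
Setting ζ = 0.84: √(4.8K_p) = 1/(2·0.84) = 0.5952, so K_p = 0.3543/4.8 = 0.0738.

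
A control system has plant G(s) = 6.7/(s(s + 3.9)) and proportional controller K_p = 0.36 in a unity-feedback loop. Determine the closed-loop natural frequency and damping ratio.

ω_n = 1.55 rad/s, ζ = 1.26

1 + K_p·G(s) = 0 gives s² + 3.9s + 2.412 = 0.
So ω_n² = 2.412 ⇒ ω_n = 1.553 rad/s, and ζ = 3.9/(2ω_n) = 1.26.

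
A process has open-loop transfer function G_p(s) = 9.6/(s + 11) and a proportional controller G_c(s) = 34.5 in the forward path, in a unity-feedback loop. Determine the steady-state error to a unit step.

0.0321

The loop is type 0. Static position error constant K_pos = G_c(0)·G_p(0) = 34.5·0.8727 = 30.11.
Steady-state error to a unit step: e_ss = 1/(1+K_pos) = 1/31.11 = 0.0321.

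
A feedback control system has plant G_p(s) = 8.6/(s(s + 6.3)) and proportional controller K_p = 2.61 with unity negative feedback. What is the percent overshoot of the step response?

6.1%

Closed-loop characteristic equation: s² + 6.3s + 22.45 = 0, so ω_n = 4.738 rad/s and ζ = 6.3/(2·4.738) = 0.6649.
%OS = 100·exp(−πζ/√(1−ζ²)) = 100·exp(−π·0.6649/√0.5579) = 6.1%.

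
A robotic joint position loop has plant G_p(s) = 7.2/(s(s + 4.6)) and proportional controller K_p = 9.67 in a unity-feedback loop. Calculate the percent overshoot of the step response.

40.6%

Closed-loop characteristic equation: s² + 4.6s + 69.62 = 0, so ω_n = 8.344 rad/s and ζ = 4.6/(2·8.344) = 0.2756.
%OS = 100·exp(−πζ/√(1−ζ²)) = 100·exp(−π·0.2756/√0.924) = 40.6%.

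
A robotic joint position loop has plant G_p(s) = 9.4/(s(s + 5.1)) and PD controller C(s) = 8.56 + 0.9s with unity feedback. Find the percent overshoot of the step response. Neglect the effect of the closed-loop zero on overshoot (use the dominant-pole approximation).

2.66%

Forward path: (8.56 + 0.9s)·9.4/(s(s+5.1)). The closed-loop characteristic equation is s² + (5.1 + 9.4·0.9)s + 9.4·8.56 = 0.
That is s² + 13.56s + 80.46 = 0, so ω_n = 8.97 rad/s and ζ = 13.56/(2·8.97) = 0.7558.
%OS = 100·exp(−πζ/√(1−ζ²)) = 2.66%.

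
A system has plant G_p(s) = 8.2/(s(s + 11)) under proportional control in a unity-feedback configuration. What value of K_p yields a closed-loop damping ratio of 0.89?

Closed-loop characteristic equation: s² + 11s + K_p·8.2 = 0.
So ω_n = √(8.2K_p) and 2ζω_n = 11, giving ζ = 11/(2√(8.2K_p)).
Setting ζ = 0.89: √(8.2K_p) = 11/(2·0.89) = 6.18, so K_p = 38.19/8.2 = 4.66.

K_p = 4.66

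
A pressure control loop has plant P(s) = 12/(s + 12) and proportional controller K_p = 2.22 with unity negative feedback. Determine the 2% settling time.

T_s ≈ 0.104 s

Closed-loop transfer function: T(s) = K_p·P(s)/(1 + K_p·P(s)) = 26.64/(s + 12 + 26.64) = 26.64/(s + 38.64).
Time constant τ = 1/38.64 = 0.02588 s, so the 2% settling time is about 4τ = 0.104 s.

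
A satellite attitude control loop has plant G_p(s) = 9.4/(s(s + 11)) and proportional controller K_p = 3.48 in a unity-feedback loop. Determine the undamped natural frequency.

With unity feedback the closed-loop characteristic equation is s² + 11s + 3.48·9.4 = s² + 11s + 32.71 = 0.
So ω_n² = 32.71 ⇒ ω_n = 5.719 rad/s, and ζ = 11/(2ω_n) = 0.962.

ω_n = 5.72 rad/s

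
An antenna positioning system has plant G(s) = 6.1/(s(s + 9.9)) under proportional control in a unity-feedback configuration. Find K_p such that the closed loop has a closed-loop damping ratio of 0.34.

Closed-loop characteristic equation: s² + 9.9s + K_p·6.1 = 0.
So ω_n = √(6.1K_p) and 2ζω_n = 9.9, giving ζ = 9.9/(2√(6.1K_p)).
Setting ζ = 0.34: √(6.1K_p) = 9.9/(2·0.34) = 14.56, so K_p = 212/6.1 = 34.7.

K_p = 34.7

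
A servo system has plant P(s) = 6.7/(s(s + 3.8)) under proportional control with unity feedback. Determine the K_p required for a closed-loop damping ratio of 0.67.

K_p = 1.2

Closed-loop characteristic equation: s² + 3.8s + K_p·6.7 = 0.
So ω_n = √(6.7K_p) and 2ζω_n = 3.8, giving ζ = 3.8/(2√(6.7K_p)).
Setting ζ = 0.67: √(6.7K_p) = 3.8/(2·0.67) = 2.836, so K_p = 8.042/6.7 = 1.2.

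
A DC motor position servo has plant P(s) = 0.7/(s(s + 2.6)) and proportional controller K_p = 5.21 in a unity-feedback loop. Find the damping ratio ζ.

ζ = 0.681

The closed-loop denominator is s(s+2.6) + 5.21·0.7 = s² + 2.6s + 3.647.
So ω_n² = 3.647 ⇒ ω_n = 1.91 rad/s, and ζ = 2.6/(2ω_n) = 0.681.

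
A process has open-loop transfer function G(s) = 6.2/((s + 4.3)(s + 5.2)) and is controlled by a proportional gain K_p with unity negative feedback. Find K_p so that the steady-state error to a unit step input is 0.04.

Steady-state error for a unit step on this type-0 loop is 1/(1 + K_p·G(0)).
G(0) = 0.2773. Require 1/(1 + K_p·0.2773) = 0.04, so 1 + 0.2773·K_p = 25.
K_p = (25 − 1)/0.2773 = 86.6.

K_p = 86.6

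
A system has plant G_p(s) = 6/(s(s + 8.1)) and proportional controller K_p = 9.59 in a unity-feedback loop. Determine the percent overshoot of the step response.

13.8%

Closed-loop characteristic equation: s² + 8.1s + 57.54 = 0, so ω_n = 7.586 rad/s and ζ = 8.1/(2·7.586) = 0.5339.
%OS = 100·exp(−πζ/√(1−ζ²)) = 100·exp(−π·0.5339/√0.7149) = 13.8%.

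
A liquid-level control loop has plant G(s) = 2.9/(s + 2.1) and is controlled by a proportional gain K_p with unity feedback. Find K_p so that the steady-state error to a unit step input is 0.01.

Steady-state error for a unit step on this type-0 loop is 1/(1 + K_p·G(0)).
G(0) = 1.381. Require 1/(1 + K_p·1.381) = 0.01, so 1 + 1.381·K_p = 100.
K_p = (100 − 1)/1.381 = 71.7.

K_p = 71.7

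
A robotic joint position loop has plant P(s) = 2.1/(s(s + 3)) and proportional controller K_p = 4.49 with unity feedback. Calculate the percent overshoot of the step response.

From 1 + K_pP(s) = 0: s² + 3s + 9.429 = 0 ⇒ ω_n = 3.071, ζ = 0.4885.
%OS = 100·exp(−πζ/√(1−ζ²)) = 100·exp(−π·0.4885/√0.7614) = 17.2%.

17.2%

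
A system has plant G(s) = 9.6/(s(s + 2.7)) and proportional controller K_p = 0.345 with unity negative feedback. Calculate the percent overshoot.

3.1%

From 1 + K_pG(s) = 0: s² + 2.7s + 3.312 = 0 ⇒ ω_n = 1.82, ζ = 0.7418.
%OS = 100·exp(−πζ/√(1−ζ²)) = 100·exp(−π·0.7418/√0.4497) = 3.1%.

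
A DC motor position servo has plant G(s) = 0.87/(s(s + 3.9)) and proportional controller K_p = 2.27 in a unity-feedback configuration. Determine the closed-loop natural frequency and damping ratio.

With unity feedback the closed-loop characteristic equation is s² + 3.9s + 2.27·0.87 = s² + 3.9s + 1.975 = 0.
So ω_n² = 1.975 ⇒ ω_n = 1.405 rad/s, and ζ = 3.9/(2ω_n) = 1.39.

ω_n = 1.41 rad/s, ζ = 1.39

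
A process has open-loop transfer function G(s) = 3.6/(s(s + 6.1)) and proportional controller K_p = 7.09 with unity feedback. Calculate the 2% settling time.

Closed-loop characteristic equation: s² + 6.1s + 25.52 = 0, so ω_n = 5.052 rad/s and ζ = 6.1/(2·5.052) = 0.6037.
2% settling time T_s ≈ 4/(ζω_n) = 4/3.05 = 1.31 s.

T_s ≈ 1.31 s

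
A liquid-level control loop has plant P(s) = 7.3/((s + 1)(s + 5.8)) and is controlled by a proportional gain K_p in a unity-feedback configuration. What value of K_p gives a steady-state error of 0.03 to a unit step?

The loop is type 0, so e_ss(step) = 1/(1 + K_pos) with K_pos = K_p·P(0).
P(0) = 1.259. Require 1/(1 + K_p·1.259) = 0.03, so 1 + 1.259·K_p = 33.33.
K_p = (33.33 − 1)/1.259 = 25.7.

K_p = 25.7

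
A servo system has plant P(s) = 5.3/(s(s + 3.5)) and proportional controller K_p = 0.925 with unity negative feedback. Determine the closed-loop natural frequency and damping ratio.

ω_n = 2.21 rad/s, ζ = 0.79

With unity feedback the closed-loop characteristic equation is s² + 3.5s + 0.925·5.3 = s² + 3.5s + 4.902 = 0.
So ω_n² = 4.902 ⇒ ω_n = 2.214 rad/s, and ζ = 3.5/(2ω_n) = 0.79.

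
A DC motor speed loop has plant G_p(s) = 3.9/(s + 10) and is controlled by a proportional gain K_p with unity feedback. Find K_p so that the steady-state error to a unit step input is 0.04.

K_p = 61.5

The loop is type 0, so e_ss(step) = 1/(1 + K_pos) with K_pos = K_p·G_p(0).
G_p(0) = 0.39. Require 1/(1 + K_p·0.39) = 0.04, so 1 + 0.39·K_p = 25.
K_p = (25 − 1)/0.39 = 61.5.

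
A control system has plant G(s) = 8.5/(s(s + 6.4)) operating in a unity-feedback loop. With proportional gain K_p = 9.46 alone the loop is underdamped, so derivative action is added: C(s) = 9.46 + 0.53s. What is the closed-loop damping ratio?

ζ = 0.608

Forward path: (9.46 + 0.53s)·8.5/(s(s+6.4)). The closed-loop characteristic equation is s² + (6.4 + 8.5·0.53)s + 8.5·9.46 = 0.
That is s² + 10.91s + 80.41 = 0, so ω_n = 8.967 rad/s and ζ = 10.91/(2·8.967) = 0.6081.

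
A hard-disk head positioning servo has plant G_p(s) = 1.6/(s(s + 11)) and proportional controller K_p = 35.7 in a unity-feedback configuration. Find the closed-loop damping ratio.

1 + K_p·G_p(s) = 0 gives s² + 11s + 57.12 = 0.
So ω_n² = 57.12 ⇒ ω_n = 7.558 rad/s, and ζ = 11/(2ω_n) = 0.728.

ζ = 0.728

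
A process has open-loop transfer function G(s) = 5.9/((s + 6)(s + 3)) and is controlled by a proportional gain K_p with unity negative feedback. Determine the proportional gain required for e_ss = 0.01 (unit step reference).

For a type-0 loop with proportional control, e_ss = 1/(1 + K_p·G(0)).
G(0) = 0.3278. Require 1/(1 + K_p·0.3278) = 0.01, so 1 + 0.3278·K_p = 100.
K_p = (100 − 1)/0.3278 = 302.

K_p = 302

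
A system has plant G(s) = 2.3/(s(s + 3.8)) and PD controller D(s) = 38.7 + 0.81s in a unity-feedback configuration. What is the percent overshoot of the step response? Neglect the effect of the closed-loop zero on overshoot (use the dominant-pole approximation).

37.2%

Forward path: (38.7 + 0.81s)·2.3/(s(s+3.8)). The closed-loop characteristic equation is s² + (3.8 + 2.3·0.81)s + 2.3·38.7 = 0.
That is s² + 5.663s + 89.01 = 0, so ω_n = 9.435 rad/s and ζ = 5.663/(2·9.435) = 0.3001.
%OS = 100·exp(−πζ/√(1−ζ²)) = 37.2%.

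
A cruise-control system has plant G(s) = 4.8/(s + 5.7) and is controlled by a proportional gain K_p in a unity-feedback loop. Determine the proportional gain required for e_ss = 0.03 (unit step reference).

Steady-state error for a unit step on this type-0 loop is 1/(1 + K_p·G(0)).
G(0) = 0.8421. Require 1/(1 + K_p·0.8421) = 0.03, so 1 + 0.8421·K_p = 33.33.
K_p = (33.33 − 1)/0.8421 = 38.4.

K_p = 38.4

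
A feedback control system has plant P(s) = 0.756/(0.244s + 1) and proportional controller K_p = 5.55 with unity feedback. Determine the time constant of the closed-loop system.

Closed loop: T(s) = K_p·P/(1+K_p·P) = 4.196/(0.244s + 1 + 4.196), with pole at s = −(1 + 4.196)/0.244 = −21.29.
Closed-loop time constant τ = 1/21.29 = 0.047 s.

τ = 0.047 s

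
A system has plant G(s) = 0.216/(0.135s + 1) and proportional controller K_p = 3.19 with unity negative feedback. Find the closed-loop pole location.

Closed loop: T(s) = K_p·G/(1+K_p·G) = 0.689/(0.135s + 1 + 0.689), with pole at s = −(1 + 0.689)/0.135 = −12.51.

s = -12.51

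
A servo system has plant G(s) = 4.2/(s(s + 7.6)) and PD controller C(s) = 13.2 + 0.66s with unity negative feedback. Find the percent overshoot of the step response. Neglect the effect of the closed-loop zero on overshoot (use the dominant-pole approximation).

4.74%

Forward path: (13.2 + 0.66s)·4.2/(s(s+7.6)). The closed-loop characteristic equation is s² + (7.6 + 4.2·0.66)s + 4.2·13.2 = 0.
That is s² + 10.37s + 55.44 = 0, so ω_n = 7.446 rad/s and ζ = 10.37/(2·7.446) = 0.6965.
%OS = 100·exp(−πζ/√(1−ζ²)) = 4.74%.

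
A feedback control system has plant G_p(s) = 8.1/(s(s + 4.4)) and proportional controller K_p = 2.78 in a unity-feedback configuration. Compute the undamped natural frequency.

With unity feedback the closed-loop characteristic equation is s² + 4.4s + 2.78·8.1 = s² + 4.4s + 22.52 = 0.
So ω_n² = 22.52 ⇒ ω_n = 4.745 rad/s, and ζ = 4.4/(2ω_n) = 0.464.

ω_n = 4.75 rad/s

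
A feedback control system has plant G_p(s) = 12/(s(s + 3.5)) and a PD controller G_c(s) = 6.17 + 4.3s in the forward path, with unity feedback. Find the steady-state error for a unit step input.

0

The open loop G_c(s)G_p(s) has a pole at the origin (type 1), so the static position error constant is infinite and e_ss = 1/(1+∞) = 0.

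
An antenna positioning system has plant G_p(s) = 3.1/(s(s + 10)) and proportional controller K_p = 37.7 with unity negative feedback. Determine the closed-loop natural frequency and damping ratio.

ω_n = 10.8 rad/s, ζ = 0.463

With unity feedback the closed-loop characteristic equation is s² + 10s + 37.7·3.1 = s² + 10s + 116.9 = 0.
Matching s² + 2ζω_n s + ω_n²: ω_n = √116.9 = 10.81 rad/s and 2ζω_n = 10, so ζ = 10/(2·10.81) = 0.463.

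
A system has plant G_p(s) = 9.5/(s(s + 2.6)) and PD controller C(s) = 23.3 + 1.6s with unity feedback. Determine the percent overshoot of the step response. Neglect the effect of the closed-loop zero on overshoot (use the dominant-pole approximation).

Forward path: (23.3 + 1.6s)·9.5/(s(s+2.6)). The closed-loop characteristic equation is s² + (2.6 + 9.5·1.6)s + 9.5·23.3 = 0.
That is s² + 17.8s + 221.3 = 0, so ω_n = 14.88 rad/s and ζ = 17.8/(2·14.88) = 0.5982.
%OS = 100·exp(−πζ/√(1−ζ²)) = 9.58%.

9.58%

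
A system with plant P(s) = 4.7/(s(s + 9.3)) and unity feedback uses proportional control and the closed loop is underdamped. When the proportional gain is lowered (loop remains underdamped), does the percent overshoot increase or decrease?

decrease

ζ = 9.3/(2√(4.7K_p)) rises as K_p falls; higher damping means less overshoot.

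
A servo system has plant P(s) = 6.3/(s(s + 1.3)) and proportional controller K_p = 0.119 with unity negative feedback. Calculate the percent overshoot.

2.82%

The closed-loop denominator s² + 1.3s + 0.7497 gives ω_n = √0.7497 = 0.8659 and ζ = 1.3/(2ω_n) = 0.7507.
%OS = 100·exp(−πζ/√(1−ζ²)) = 100·exp(−π·0.7507/√0.4364) = 2.82%.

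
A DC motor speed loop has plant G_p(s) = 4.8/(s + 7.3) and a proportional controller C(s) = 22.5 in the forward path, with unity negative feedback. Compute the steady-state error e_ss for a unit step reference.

0.0633

The loop is type 0. Static position error constant K_pos = C(0)·G_p(0) = 22.5·0.6575 = 14.79.
Steady-state error to a unit step: e_ss = 1/(1+K_pos) = 1/15.79 = 0.0633.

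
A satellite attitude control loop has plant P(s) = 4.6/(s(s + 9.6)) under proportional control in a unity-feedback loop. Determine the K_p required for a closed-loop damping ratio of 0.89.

K_p = 6.32

Closed-loop characteristic equation: s² + 9.6s + K_p·4.6 = 0.
So ω_n = √(4.6K_p) and 2ζω_n = 9.6, giving ζ = 9.6/(2√(4.6K_p)).
Setting ζ = 0.89: √(4.6K_p) = 9.6/(2·0.89) = 5.393, so K_p = 29.09/4.6 = 6.32.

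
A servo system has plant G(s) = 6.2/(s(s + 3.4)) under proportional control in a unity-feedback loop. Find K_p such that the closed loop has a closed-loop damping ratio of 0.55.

Closed-loop characteristic equation: s² + 3.4s + K_p·6.2 = 0.
So ω_n = √(6.2K_p) and 2ζω_n = 3.4, giving ζ = 3.4/(2√(6.2K_p)).
Setting ζ = 0.55: √(6.2K_p) = 3.4/(2·0.55) = 3.091, so K_p = 9.554/6.2 = 1.54.

K_p = 1.54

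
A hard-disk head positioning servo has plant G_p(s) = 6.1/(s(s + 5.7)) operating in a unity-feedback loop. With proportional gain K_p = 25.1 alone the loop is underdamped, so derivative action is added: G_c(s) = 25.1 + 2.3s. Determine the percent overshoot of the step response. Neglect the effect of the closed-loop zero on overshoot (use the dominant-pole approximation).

Forward path: (25.1 + 2.3s)·6.1/(s(s+5.7)). The closed-loop characteristic equation is s² + (5.7 + 6.1·2.3)s + 6.1·25.1 = 0.
That is s² + 19.73s + 153.1 = 0, so ω_n = 12.37 rad/s and ζ = 19.73/(2·12.37) = 0.7973.
%OS = 100·exp(−πζ/√(1−ζ²)) = 1.58%.

1.58%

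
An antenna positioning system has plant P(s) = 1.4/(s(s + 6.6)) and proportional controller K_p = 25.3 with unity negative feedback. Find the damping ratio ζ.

With unity feedback the closed-loop characteristic equation is s² + 6.6s + 25.3·1.4 = s² + 6.6s + 35.42 = 0.
Matching s² + 2ζω_n s + ω_n²: ω_n = √35.42 = 5.951 rad/s and 2ζω_n = 6.6, so ζ = 6.6/(2·5.951) = 0.554.

ζ = 0.554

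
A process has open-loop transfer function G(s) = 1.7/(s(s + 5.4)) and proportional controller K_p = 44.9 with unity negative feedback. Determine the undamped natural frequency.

ω_n = 8.74 rad/s

1 + K_p·G(s) = 0 gives s² + 5.4s + 76.33 = 0.
So ω_n² = 76.33 ⇒ ω_n = 8.737 rad/s, and ζ = 5.4/(2ω_n) = 0.309.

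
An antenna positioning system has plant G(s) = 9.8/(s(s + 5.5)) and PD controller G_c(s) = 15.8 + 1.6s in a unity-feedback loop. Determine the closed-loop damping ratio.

Forward path: (15.8 + 1.6s)·9.8/(s(s+5.5)). The closed-loop characteristic equation is s² + (5.5 + 9.8·1.6)s + 9.8·15.8 = 0.
That is s² + 21.18s + 154.8 = 0, so ω_n = 12.44 rad/s and ζ = 21.18/(2·12.44) = 0.851.

ζ = 0.851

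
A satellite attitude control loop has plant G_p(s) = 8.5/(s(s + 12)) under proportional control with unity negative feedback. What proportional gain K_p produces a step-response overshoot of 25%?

K_p = 26

From %OS = 100·exp(−πζ/√(1−ζ²)) = 25%, ζ = −ln(0.25)/√(π²+ln²(0.25)) = 0.4037.
Characteristic equation s² + 12s + 8.5K_p = 0 gives ζ = 12/(2√(8.5K_p)).
Setting ζ = 0.4037: √(8.5K_p) = 12/(2·0.4037) = 14.86, so K_p = 220.9/8.5 = 26.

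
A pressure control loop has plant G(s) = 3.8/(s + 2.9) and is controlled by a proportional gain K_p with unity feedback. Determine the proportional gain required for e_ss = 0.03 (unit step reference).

The loop is type 0, so e_ss(step) = 1/(1 + K_pos) with K_pos = K_p·G(0).
G(0) = 1.31. Require 1/(1 + K_p·1.31) = 0.03, so 1 + 1.31·K_p = 33.33.
K_p = (33.33 − 1)/1.31 = 24.7.

K_p = 24.7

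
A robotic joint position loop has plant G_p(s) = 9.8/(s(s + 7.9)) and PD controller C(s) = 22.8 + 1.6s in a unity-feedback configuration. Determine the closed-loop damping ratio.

Forward path: (22.8 + 1.6s)·9.8/(s(s+7.9)). The closed-loop characteristic equation is s² + (7.9 + 9.8·1.6)s + 9.8·22.8 = 0.
That is s² + 23.58s + 223.4 = 0, so ω_n = 14.95 rad/s and ζ = 23.58/(2·14.95) = 0.7887.

ζ = 0.789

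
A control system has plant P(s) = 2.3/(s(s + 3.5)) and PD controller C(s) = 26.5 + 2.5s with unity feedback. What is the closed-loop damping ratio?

ζ = 0.592

Forward path: (26.5 + 2.5s)·2.3/(s(s+3.5)). The closed-loop characteristic equation is s² + (3.5 + 2.3·2.5)s + 2.3·26.5 = 0.
That is s² + 9.25s + 60.95 = 0, so ω_n = 7.807 rad/s and ζ = 9.25/(2·7.807) = 0.5924.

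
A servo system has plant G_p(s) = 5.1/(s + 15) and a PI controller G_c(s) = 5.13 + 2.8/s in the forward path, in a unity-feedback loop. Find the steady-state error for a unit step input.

The open loop G_c(s)G_p(s) has a pole at the origin (type 1), so the static position error constant is infinite and e_ss = 1/(1+∞) = 0.

0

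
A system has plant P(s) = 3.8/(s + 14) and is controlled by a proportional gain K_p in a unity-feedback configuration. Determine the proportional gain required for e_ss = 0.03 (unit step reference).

K_p = 119

For a type-0 loop with proportional control, e_ss = 1/(1 + K_p·P(0)).
P(0) = 0.2714. Require 1/(1 + K_p·0.2714) = 0.03, so 1 + 0.2714·K_p = 33.33.
K_p = (33.33 − 1)/0.2714 = 119.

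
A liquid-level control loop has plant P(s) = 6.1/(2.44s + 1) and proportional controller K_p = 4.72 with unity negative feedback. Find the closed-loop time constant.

Closed loop: T(s) = K_p·P/(1+K_p·P) = 28.79/(2.44s + 1 + 28.79), with pole at s = −(1 + 28.79)/2.44 = −12.21.
Closed-loop time constant τ = 1/12.21 = 0.0819 s.

τ = 0.0819 s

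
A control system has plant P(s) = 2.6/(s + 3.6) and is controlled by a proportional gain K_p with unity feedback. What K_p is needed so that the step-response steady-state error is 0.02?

For a type-0 loop with proportional control, e_ss = 1/(1 + K_p·P(0)).
P(0) = 0.7222. Require 1/(1 + K_p·0.7222) = 0.02, so 1 + 0.7222·K_p = 50.
K_p = (50 − 1)/0.7222 = 67.8.

K_p = 67.8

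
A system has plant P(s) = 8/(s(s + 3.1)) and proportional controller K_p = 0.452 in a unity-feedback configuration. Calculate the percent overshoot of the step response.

1.2%

The closed-loop denominator s² + 3.1s + 3.616 gives ω_n = √3.616 = 1.902 and ζ = 3.1/(2ω_n) = 0.8151.
%OS = 100·exp(−πζ/√(1−ζ²)) = 100·exp(−π·0.8151/√0.3356) = 1.2%.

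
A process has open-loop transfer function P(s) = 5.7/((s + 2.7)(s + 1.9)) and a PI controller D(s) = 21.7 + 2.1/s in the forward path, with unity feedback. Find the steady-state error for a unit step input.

0

The open loop D(s)P(s) has a pole at the origin (type 1), so the static position error constant is infinite and e_ss = 1/(1+∞) = 0.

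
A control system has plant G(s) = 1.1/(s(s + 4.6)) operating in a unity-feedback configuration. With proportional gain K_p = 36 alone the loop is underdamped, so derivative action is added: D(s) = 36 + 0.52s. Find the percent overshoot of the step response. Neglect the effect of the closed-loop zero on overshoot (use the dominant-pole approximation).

24.3%

Forward path: (36 + 0.52s)·1.1/(s(s+4.6)). The closed-loop characteristic equation is s² + (4.6 + 1.1·0.52)s + 1.1·36 = 0.
That is s² + 5.172s + 39.6 = 0, so ω_n = 6.293 rad/s and ζ = 5.172/(2·6.293) = 0.4109.
%OS = 100·exp(−πζ/√(1−ζ²)) = 24.3%.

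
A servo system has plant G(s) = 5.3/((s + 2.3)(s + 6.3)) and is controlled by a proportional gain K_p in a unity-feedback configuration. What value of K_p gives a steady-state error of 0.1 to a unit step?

For a type-0 loop with proportional control, e_ss = 1/(1 + K_p·G(0)).
G(0) = 0.3658. Require 1/(1 + K_p·0.3658) = 0.1, so 1 + 0.3658·K_p = 10.
K_p = (10 − 1)/0.3658 = 24.6.

K_p = 24.6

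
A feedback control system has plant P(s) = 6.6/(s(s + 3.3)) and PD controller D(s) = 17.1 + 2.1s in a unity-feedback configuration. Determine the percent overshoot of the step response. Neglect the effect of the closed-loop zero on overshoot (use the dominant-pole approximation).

1.35%

Forward path: (17.1 + 2.1s)·6.6/(s(s+3.3)). The closed-loop characteristic equation is s² + (3.3 + 6.6·2.1)s + 6.6·17.1 = 0.
That is s² + 17.16s + 112.9 = 0, so ω_n = 10.62 rad/s and ζ = 17.16/(2·10.62) = 0.8076.
%OS = 100·exp(−πζ/√(1−ζ²)) = 1.35%.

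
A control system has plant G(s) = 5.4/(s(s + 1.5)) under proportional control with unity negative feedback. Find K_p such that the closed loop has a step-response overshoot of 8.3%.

From %OS = 100·exp(−πζ/√(1−ζ²)) = 8.3%, ζ = −ln(0.083)/√(π²+ln²(0.083)) = 0.621.
Characteristic equation s² + 1.5s + 5.4K_p = 0 gives ζ = 1.5/(2√(5.4K_p)).
Setting ζ = 0.621: √(5.4K_p) = 1.5/(2·0.621) = 1.208, so K_p = 1.459/5.4 = 0.27.

K_p = 0.27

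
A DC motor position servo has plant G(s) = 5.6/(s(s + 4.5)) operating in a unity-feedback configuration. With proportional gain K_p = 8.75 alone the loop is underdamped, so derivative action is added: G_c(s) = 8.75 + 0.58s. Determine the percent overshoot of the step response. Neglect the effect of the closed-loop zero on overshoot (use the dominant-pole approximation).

12.4%

Forward path: (8.75 + 0.58s)·5.6/(s(s+4.5)). The closed-loop characteristic equation is s² + (4.5 + 5.6·0.58)s + 5.6·8.75 = 0.
That is s² + 7.748s + 49 = 0, so ω_n = 7 rad/s and ζ = 7.748/(2·7) = 0.5534.
%OS = 100·exp(−πζ/√(1−ζ²)) = 12.4%.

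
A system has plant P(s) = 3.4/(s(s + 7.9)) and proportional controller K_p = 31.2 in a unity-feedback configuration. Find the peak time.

From 1 + K_pP(s) = 0: s² + 7.9s + 106.1 = 0 ⇒ ω_n = 10.3, ζ = 0.3835.
Damped frequency ω_d = ω_n√(1−ζ²) = 9.512 rad/s, so peak time T_p = π/ω_d = 0.33 s.

T_p = 0.33 s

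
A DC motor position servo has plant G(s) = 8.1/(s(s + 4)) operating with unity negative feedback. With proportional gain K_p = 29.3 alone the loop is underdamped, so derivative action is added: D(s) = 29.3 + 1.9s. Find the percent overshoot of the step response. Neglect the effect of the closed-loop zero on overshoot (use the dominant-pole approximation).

Forward path: (29.3 + 1.9s)·8.1/(s(s+4)). The closed-loop characteristic equation is s² + (4 + 8.1·1.9)s + 8.1·29.3 = 0.
That is s² + 19.39s + 237.3 = 0, so ω_n = 15.41 rad/s and ζ = 19.39/(2·15.41) = 0.6293.
%OS = 100·exp(−πζ/√(1−ζ²)) = 7.86%.

7.86%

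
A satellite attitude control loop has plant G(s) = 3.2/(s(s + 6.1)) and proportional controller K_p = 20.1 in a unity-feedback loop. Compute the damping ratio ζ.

1 + K_p·G(s) = 0 gives s² + 6.1s + 64.32 = 0.
Matching s² + 2ζω_n s + ω_n²: ω_n = √64.32 = 8.02 rad/s and 2ζω_n = 6.1, so ζ = 6.1/(2·8.02) = 0.38.

ζ = 0.38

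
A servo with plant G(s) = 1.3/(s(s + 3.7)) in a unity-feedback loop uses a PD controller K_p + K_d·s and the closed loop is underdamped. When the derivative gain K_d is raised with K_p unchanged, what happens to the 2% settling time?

decrease

Characteristic equation s² + (3.7 + 1.3K_d)s + 1.3K_p = 0: raising K_d increases ζω_n = (3.7+1.3K_d)/2 while the loop stays underdamped, so T_s ≈ 4/(ζω_n) decreases.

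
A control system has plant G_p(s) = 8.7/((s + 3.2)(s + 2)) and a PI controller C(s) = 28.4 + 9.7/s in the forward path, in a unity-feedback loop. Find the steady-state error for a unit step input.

The open loop C(s)G_p(s) has a pole at the origin (type 1), so the static position error constant is infinite and e_ss = 1/(1+∞) = 0.

0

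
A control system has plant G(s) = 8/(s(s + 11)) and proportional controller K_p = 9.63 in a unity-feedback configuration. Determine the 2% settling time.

T_s ≈ 0.727 s

From 1 + K_pG(s) = 0: s² + 11s + 77.04 = 0 ⇒ ω_n = 8.777, ζ = 0.6266.
2% settling time T_s ≈ 4/(ζω_n) = 4/5.5 = 0.727 s.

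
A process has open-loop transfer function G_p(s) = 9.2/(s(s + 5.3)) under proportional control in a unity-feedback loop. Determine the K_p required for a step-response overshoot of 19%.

From %OS = 100·exp(−πζ/√(1−ζ²)) = 19%, ζ = −ln(0.19)/√(π²+ln²(0.19)) = 0.4673.
Characteristic equation s² + 5.3s + 9.2K_p = 0 gives ζ = 5.3/(2√(9.2K_p)).
Setting ζ = 0.4673: √(9.2K_p) = 5.3/(2·0.4673) = 5.67, so K_p = 32.15/9.2 = 3.49.

K_p = 3.49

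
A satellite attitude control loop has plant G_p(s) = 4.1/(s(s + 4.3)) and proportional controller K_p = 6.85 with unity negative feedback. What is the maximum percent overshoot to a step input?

24.8%

From 1 + K_pG_p(s) = 0: s² + 4.3s + 28.08 = 0 ⇒ ω_n = 5.3, ζ = 0.4057.
%OS = 100·exp(−πζ/√(1−ζ²)) = 100·exp(−π·0.4057/√0.8354) = 24.8%.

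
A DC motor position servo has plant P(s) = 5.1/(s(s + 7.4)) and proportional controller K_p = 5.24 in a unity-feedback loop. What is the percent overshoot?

4%

Closed-loop characteristic equation: s² + 7.4s + 26.72 = 0, so ω_n = 5.17 rad/s and ζ = 7.4/(2·5.17) = 0.7157.
%OS = 100·exp(−πζ/√(1−ζ²)) = 100·exp(−π·0.7157/√0.4877) = 4%.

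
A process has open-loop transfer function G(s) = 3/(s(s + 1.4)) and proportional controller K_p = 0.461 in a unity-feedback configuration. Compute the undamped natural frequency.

The closed-loop denominator is s(s+1.4) + 0.461·3 = s² + 1.4s + 1.383.
Matching s² + 2ζω_n s + ω_n²: ω_n = √1.383 = 1.176 rad/s and 2ζω_n = 1.4, so ζ = 1.4/(2·1.176) = 0.595.

ω_n = 1.18 rad/s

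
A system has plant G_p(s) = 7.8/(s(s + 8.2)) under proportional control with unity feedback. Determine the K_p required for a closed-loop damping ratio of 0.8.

Closed-loop characteristic equation: s² + 8.2s + K_p·7.8 = 0.
So ω_n = √(7.8K_p) and 2ζω_n = 8.2, giving ζ = 8.2/(2√(7.8K_p)).
Setting ζ = 0.8: √(7.8K_p) = 8.2/(2·0.8) = 5.125, so K_p = 26.27/7.8 = 3.37.

K_p = 3.37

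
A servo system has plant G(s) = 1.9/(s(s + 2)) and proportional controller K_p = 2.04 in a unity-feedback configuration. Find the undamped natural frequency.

With unity feedback the closed-loop characteristic equation is s² + 2s + 2.04·1.9 = s² + 2s + 3.876 = 0.
Matching s² + 2ζω_n s + ω_n²: ω_n = √3.876 = 1.969 rad/s and 2ζω_n = 2, so ζ = 2/(2·1.969) = 0.508.

ω_n = 1.97 rad/s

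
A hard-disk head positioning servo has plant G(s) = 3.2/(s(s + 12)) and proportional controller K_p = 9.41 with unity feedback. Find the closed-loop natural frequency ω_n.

ω_n = 5.49 rad/s

With unity feedback the closed-loop characteristic equation is s² + 12s + 9.41·3.2 = s² + 12s + 30.11 = 0.
So ω_n² = 30.11 ⇒ ω_n = 5.487 rad/s, and ζ = 12/(2ω_n) = 1.09.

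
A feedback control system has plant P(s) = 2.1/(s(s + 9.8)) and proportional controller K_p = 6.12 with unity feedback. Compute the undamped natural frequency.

The closed-loop denominator is s(s+9.8) + 6.12·2.1 = s² + 9.8s + 12.85.
Matching s² + 2ζω_n s + ω_n²: ω_n = √12.85 = 3.585 rad/s and 2ζω_n = 9.8, so ζ = 9.8/(2·3.585) = 1.37.

ω_n = 3.58 rad/s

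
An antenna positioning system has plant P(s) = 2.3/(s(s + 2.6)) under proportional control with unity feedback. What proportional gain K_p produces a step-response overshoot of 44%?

From %OS = 100·exp(−πζ/√(1−ζ²)) = 44%, ζ = −ln(0.44)/√(π²+ln²(0.44)) = 0.2528.
Characteristic equation s² + 2.6s + 2.3K_p = 0 gives ζ = 2.6/(2√(2.3K_p)).
Setting ζ = 0.2528: √(2.3K_p) = 2.6/(2·0.2528) = 5.142, so K_p = 26.44/2.3 = 11.5.

K_p = 11.5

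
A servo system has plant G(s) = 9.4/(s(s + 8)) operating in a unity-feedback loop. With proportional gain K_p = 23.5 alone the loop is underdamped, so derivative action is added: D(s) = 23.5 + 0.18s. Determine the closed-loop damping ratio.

Forward path: (23.5 + 0.18s)·9.4/(s(s+8)). The closed-loop characteristic equation is s² + (8 + 9.4·0.18)s + 9.4·23.5 = 0.
That is s² + 9.692s + 220.9 = 0, so ω_n = 14.86 rad/s and ζ = 9.692/(2·14.86) = 0.3261.

ζ = 0.326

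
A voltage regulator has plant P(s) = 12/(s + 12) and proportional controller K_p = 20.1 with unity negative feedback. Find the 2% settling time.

T_s ≈ 0.0158 s

Closed-loop transfer function: T(s) = K_p·P(s)/(1 + K_p·P(s)) = 241.2/(s + 12 + 241.2) = 241.2/(s + 253.2).
Time constant τ = 1/253.2 = 0.003949 s, so the 2% settling time is about 4τ = 0.0158 s.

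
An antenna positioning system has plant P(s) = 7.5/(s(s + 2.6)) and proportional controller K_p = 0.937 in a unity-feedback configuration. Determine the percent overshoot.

The closed-loop denominator s² + 2.6s + 7.028 gives ω_n = √7.028 = 2.651 and ζ = 2.6/(2ω_n) = 0.4904.
%OS = 100·exp(−πζ/√(1−ζ²)) = 100·exp(−π·0.4904/√0.7595) = 17.1%.

17.1%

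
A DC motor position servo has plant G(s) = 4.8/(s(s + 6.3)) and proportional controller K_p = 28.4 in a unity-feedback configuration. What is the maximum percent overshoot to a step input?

The closed-loop denominator s² + 6.3s + 136.3 gives ω_n = √136.3 = 11.68 and ζ = 6.3/(2ω_n) = 0.2698.
%OS = 100·exp(−πζ/√(1−ζ²)) = 100·exp(−π·0.2698/√0.9272) = 41.5%.

41.5%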